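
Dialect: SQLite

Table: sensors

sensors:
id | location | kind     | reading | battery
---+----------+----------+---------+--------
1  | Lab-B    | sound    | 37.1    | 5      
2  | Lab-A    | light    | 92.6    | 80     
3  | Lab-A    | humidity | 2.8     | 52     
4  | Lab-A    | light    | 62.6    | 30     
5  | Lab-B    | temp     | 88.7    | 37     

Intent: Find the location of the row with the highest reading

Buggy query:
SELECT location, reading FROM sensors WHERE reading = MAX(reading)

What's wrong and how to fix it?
Bug: WHERE is evaluated per row; an aggregate over the whole table isn't defined there

Fix: Wrap MAX in a scalar subquery so WHERE compares against a single value

Corrected query:
SELECT location, reading FROM sensors WHERE reading = (SELECT MAX(reading) FROM sensors)

Result:
location | reading
---------+--------
Lab-A    | 92.6   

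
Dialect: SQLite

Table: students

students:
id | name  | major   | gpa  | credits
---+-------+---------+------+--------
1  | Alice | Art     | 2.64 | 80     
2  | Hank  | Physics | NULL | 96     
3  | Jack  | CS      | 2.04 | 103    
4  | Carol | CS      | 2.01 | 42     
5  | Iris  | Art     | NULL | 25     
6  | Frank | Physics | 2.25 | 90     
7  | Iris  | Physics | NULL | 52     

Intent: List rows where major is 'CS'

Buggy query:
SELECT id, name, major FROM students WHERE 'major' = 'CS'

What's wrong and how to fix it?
Bug: 'major' in single quotes is a string literal, not the column; the comparison is literal-vs-literal and never true

Fix: Reference the column as major without single quotes

Corrected query:
SELECT id, name, major FROM students WHERE major = 'CS'

Result:
id | name  | major
---+-------+------
3  | Jack  | CS   
4  | Carol | CS   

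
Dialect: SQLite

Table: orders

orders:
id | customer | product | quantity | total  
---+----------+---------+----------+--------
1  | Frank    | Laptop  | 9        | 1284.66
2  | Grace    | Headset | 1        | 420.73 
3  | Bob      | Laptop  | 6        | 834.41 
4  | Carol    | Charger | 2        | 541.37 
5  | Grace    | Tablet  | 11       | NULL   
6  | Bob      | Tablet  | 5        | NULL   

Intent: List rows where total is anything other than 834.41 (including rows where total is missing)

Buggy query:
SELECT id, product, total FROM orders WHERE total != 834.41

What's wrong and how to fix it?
Bug: Inequality against NULL is unknown, not true; rows with NULL are dropped

Fix: Handle NULL separately with IS NULL alongside the inequality

Corrected query:
SELECT id, product, total FROM orders WHERE total != 834.41 OR total IS NULL

Result:
id | product | total  
---+---------+--------
1  | Laptop  | 1284.66
2  | Headset | 420.73 
4  | Charger | 541.37 
5  | Tablet  | NULL   
6  | Tablet  | NULL   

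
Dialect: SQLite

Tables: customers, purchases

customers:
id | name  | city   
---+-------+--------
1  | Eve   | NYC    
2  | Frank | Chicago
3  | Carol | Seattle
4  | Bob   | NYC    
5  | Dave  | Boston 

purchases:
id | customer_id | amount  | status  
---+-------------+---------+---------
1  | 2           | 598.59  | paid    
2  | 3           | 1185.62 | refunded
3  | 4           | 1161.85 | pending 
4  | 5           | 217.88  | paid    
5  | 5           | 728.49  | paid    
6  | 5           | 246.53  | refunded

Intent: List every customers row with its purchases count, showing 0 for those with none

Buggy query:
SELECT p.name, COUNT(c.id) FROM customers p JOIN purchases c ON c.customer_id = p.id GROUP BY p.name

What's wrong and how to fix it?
Bug: INNER JOIN drops customers rows that have no matching purchases rows

Fix: Use LEFT JOIN so parents without children still appear (COUNT(c.id) gives 0)

Corrected query:
SELECT p.name, COUNT(c.id) FROM customers p LEFT JOIN purchases c ON c.customer_id = p.id GROUP BY p.name

Result:
name  | COUNT(c.id)
------+------------
Bob   | 1          
Carol | 1          
Dave  | 3          
Eve   | 0          
Frank | 1          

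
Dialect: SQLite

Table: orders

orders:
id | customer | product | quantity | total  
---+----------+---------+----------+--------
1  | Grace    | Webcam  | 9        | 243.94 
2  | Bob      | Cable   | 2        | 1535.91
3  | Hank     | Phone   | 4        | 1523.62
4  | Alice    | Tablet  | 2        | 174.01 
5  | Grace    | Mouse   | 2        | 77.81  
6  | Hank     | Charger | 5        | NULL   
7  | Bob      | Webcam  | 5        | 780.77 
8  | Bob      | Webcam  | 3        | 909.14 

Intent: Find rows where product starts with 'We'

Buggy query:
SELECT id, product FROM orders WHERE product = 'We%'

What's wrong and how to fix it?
Bug: '=' compares the literal string including the % character; pattern matching needs LIKE

Fix: Replace '=' with LIKE so 'We%' is treated as a pattern

Corrected query:
SELECT id, product FROM orders WHERE product LIKE 'We%'

Result:
id | product
---+--------
1  | Webcam 
7  | Webcam 
8  | Webcam 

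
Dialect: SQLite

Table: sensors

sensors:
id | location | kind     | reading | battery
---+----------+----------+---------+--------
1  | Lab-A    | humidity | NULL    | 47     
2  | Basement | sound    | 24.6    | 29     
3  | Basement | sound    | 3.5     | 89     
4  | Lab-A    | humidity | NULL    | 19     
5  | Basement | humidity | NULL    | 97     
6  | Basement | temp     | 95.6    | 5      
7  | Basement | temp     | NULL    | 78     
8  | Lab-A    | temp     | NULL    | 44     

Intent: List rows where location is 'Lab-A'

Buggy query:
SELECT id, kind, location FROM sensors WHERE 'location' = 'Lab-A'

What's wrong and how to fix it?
Bug: 'location' in single quotes is a string literal, not the column; the comparison is literal-vs-literal and never true

Fix: Reference the column as location without single quotes

Corrected query:
SELECT id, kind, location FROM sensors WHERE location = 'Lab-A'

Result:
id | kind     | location
---+----------+---------
1  | humidity | Lab-A   
4  | humidity | Lab-A   
8  | temp     | Lab-A   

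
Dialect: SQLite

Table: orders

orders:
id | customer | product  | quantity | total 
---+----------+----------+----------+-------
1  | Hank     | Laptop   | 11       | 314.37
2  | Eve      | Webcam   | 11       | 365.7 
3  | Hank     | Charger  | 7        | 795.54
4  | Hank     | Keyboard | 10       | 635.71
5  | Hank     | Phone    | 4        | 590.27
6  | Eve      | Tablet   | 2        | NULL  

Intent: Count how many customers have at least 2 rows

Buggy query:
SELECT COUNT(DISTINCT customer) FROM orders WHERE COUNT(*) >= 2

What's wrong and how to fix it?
Bug: WHERE filters individual rows, not groups, so a group-level COUNT is invalid there

Fix: Group first with HAVING COUNT(*) >= 2, then COUNT the resulting groups

Corrected query:
SELECT COUNT(*) FROM (SELECT customer FROM orders GROUP BY customer HAVING COUNT(*) >= 2)

Result:
COUNT(*)
--------
2       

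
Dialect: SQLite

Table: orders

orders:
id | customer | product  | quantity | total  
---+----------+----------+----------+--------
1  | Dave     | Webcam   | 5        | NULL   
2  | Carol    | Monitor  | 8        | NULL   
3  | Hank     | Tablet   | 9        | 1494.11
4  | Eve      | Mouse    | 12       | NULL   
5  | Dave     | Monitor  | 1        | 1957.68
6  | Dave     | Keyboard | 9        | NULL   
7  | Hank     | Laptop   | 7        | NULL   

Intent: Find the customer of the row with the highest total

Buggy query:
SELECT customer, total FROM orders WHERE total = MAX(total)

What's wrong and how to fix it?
Bug: WHERE is evaluated per row; an aggregate over the whole table isn't defined there

Fix: Wrap MAX in a scalar subquery so WHERE compares against a single value

Corrected query:
SELECT customer, total FROM orders WHERE total = (SELECT MAX(total) FROM orders)

Result:
customer | total  
---------+--------
Dave     | 1957.68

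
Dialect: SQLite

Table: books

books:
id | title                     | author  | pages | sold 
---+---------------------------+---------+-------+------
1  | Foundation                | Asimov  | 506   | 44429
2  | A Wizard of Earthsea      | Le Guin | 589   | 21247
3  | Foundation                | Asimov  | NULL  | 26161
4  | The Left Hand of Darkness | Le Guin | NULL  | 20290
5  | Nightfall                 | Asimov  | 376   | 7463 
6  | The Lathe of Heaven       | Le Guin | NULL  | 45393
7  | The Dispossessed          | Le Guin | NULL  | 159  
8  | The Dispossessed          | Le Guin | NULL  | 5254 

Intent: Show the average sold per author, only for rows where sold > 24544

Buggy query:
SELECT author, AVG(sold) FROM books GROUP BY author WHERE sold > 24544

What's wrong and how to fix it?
Bug: Row-level WHERE must come before GROUP BY in the clause order

Fix: Place WHERE between FROM and GROUP BY

Corrected query:
SELECT author, AVG(sold) FROM books WHERE sold > 24544 GROUP BY author

Result:
author  | AVG(sold)
--------+----------
Asimov  | 35295    
Le Guin | 45393    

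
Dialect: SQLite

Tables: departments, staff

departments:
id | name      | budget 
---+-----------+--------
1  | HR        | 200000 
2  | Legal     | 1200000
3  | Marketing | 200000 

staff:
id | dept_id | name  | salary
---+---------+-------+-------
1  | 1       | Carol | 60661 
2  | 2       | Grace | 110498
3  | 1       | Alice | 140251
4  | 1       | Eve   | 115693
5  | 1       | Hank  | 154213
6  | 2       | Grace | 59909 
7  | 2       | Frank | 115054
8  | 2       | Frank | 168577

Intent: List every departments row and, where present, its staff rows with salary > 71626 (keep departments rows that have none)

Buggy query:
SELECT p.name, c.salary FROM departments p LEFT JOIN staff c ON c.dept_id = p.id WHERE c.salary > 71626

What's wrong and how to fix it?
Bug: Filtering c.salary in WHERE discards the NULL rows produced by LEFT JOIN, turning it into an inner join

Fix: Move the right-table condition into the ON clause so unmatched parents are kept

Corrected query:
SELECT p.name, c.salary FROM departments p LEFT JOIN staff c ON c.dept_id = p.id AND c.salary > 71626

Result:
name      | salary
----------+-------
HR        | 115693
HR        | 140251
HR        | 154213
Legal     | 110498
Legal     | 115054
Legal     | 168577
Marketing | NULL  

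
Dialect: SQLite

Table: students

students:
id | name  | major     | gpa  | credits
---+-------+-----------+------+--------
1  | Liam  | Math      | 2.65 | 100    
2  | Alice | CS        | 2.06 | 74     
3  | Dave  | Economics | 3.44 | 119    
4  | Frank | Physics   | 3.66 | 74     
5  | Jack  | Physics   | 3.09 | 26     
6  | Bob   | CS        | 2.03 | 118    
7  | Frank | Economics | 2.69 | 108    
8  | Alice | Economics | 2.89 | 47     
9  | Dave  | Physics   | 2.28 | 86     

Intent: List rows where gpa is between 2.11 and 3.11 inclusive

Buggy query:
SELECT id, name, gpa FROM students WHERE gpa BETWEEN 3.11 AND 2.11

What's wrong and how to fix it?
Bug: The bounds are reversed; BETWEEN a AND b requires a <= b to match anything

Fix: Write BETWEEN 2.11 AND 3.11

Corrected query:
SELECT id, name, gpa FROM students WHERE gpa BETWEEN 2.11 AND 3.11

Result:
id | name  | gpa 
---+-------+-----
1  | Liam  | 2.65
5  | Jack  | 3.09
7  | Frank | 2.69
8  | Alice | 2.89
9  | Dave  | 2.28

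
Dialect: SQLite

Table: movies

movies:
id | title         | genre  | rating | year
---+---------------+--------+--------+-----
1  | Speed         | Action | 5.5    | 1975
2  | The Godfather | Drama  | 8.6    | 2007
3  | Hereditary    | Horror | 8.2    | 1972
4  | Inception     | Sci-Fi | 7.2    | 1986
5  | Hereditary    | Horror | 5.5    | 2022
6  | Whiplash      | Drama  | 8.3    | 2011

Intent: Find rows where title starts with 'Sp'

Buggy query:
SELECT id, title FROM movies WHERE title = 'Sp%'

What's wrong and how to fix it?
Bug: Wildcards only work with LIKE; '=' treats '%' as a literal character

Fix: Use LIKE for wildcard pattern matching

Corrected query:
SELECT id, title FROM movies WHERE title LIKE 'Sp%'

Result:
id | title
---+------
1  | Speed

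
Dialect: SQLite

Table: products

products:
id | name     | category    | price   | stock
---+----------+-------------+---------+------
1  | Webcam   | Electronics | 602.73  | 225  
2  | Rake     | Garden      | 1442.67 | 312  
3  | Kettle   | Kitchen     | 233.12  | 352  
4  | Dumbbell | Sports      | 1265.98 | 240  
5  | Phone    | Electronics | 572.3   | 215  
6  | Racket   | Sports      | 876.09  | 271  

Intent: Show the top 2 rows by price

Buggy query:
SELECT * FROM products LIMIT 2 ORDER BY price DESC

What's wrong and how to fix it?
Bug: LIMIT must come after ORDER BY

Fix: Swap the clauses: ORDER BY first, then LIMIT

Corrected query:
SELECT * FROM products ORDER BY price DESC LIMIT 2

Result:
id | name     | category | price   | stock
---+----------+----------+---------+------
2  | Rake     | Garden   | 1442.67 | 312  
4  | Dumbbell | Sports   | 1265.98 | 240  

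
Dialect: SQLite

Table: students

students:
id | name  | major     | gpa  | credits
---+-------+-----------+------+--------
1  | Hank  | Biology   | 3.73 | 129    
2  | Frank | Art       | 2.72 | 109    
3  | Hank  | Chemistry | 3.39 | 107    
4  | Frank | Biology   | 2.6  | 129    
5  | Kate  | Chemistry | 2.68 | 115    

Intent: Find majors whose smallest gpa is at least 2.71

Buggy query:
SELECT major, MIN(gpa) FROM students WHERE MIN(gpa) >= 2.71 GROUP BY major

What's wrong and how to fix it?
Bug: Aggregates like MIN are computed per group after WHERE runs

Fix: Use HAVING for the per-group MIN condition

Corrected query:
SELECT major, MIN(gpa) FROM students GROUP BY major HAVING MIN(gpa) >= 2.71

Result:
major | MIN(gpa)
------+---------
Art   | 2.72    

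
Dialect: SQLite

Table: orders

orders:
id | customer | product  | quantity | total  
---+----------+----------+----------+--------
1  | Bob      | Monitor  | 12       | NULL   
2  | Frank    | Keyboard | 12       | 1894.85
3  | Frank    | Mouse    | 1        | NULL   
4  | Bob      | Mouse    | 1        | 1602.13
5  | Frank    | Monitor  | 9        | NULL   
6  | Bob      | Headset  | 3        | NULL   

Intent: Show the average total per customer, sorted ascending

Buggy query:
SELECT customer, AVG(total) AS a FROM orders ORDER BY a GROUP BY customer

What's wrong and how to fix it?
Bug: ORDER BY appears before GROUP BY; SQL clause order requires GROUP BY first

Fix: Move ORDER BY to the end, after GROUP BY

Corrected query:
SELECT customer, AVG(total) AS a FROM orders GROUP BY customer ORDER BY a

Result:
customer | a      
---------+--------
Bob      | 1602.13
Frank    | 1894.85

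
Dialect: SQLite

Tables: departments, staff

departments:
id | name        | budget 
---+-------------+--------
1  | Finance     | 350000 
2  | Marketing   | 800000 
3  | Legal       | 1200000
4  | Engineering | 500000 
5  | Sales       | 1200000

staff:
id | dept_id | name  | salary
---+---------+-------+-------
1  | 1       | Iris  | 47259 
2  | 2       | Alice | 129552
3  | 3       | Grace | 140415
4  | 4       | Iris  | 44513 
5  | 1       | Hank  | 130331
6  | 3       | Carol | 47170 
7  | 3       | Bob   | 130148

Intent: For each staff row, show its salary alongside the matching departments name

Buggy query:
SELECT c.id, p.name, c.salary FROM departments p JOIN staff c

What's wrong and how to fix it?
Bug: JOIN with no ON clause produces a cartesian product; every staff row pairs with every departments row

Fix: Add ON c.dept_id = p.id to the JOIN

Corrected query:
SELECT c.id, p.name, c.salary FROM departments p JOIN staff c ON c.dept_id = p.id

Result:
id | name        | salary
---+-------------+-------
1  | Finance     | 47259 
2  | Marketing   | 129552
3  | Legal       | 140415
4  | Engineering | 44513 
5  | Finance     | 130331
6  | Legal       | 47170 
7  | Legal       | 130148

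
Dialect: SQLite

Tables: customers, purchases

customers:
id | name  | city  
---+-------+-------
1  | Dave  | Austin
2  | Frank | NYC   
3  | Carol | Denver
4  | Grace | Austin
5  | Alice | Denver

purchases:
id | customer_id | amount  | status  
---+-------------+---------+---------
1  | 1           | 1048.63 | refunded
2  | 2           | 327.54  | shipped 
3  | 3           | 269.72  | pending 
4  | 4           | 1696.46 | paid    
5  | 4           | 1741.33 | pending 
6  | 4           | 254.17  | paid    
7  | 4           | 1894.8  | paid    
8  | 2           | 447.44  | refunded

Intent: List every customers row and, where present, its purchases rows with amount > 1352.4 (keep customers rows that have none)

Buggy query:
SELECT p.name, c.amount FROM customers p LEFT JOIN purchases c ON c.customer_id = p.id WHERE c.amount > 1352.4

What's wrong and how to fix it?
Bug: A WHERE condition on the right-hand table after LEFT JOIN drops unmatched parents

Fix: Move the right-table condition into the ON clause so unmatched parents are kept

Corrected query:
SELECT p.name, c.amount FROM customers p LEFT JOIN purchases c ON c.customer_id = p.id AND c.amount > 1352.4

Result:
name  | amount 
------+--------
Dave  | NULL   
Frank | NULL   
Carol | NULL   
Grace | 1696.46
Grace | 1741.33
Grace | 1894.8 
Alice | NULL   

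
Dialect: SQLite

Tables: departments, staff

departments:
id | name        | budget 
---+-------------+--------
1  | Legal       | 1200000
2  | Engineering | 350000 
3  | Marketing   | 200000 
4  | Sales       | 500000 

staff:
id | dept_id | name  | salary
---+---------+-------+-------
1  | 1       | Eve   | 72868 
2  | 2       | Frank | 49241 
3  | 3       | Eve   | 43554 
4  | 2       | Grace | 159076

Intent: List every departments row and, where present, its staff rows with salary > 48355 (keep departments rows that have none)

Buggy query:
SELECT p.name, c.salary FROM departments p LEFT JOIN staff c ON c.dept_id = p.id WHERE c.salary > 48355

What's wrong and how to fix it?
Bug: Filtering c.salary in WHERE discards the NULL rows produced by LEFT JOIN, turning it into an inner join

Fix: Put 'c.salary > 48355' in the JOIN's ON clause instead of WHERE

Corrected query:
SELECT p.name, c.salary FROM departments p LEFT JOIN staff c ON c.dept_id = p.id AND c.salary > 48355

Result:
name        | salary
------------+-------
Legal       | 72868 
Engineering | 49241 
Engineering | 159076
Marketing   | NULL  
Sales       | NULL  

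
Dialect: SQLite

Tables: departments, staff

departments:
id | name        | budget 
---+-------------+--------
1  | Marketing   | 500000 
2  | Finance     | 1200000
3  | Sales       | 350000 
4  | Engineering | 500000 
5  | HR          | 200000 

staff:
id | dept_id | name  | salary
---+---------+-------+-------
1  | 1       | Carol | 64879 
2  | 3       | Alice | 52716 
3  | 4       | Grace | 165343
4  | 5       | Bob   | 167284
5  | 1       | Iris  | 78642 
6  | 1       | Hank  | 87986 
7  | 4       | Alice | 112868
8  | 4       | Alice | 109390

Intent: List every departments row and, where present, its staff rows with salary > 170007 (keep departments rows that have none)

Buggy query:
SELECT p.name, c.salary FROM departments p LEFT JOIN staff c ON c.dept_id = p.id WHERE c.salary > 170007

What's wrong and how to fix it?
Bug: Filtering c.salary in WHERE discards the NULL rows produced by LEFT JOIN, turning it into an inner join

Fix: Put 'c.salary > 170007' in the JOIN's ON clause instead of WHERE

Corrected query:
SELECT p.name, c.salary FROM departments p LEFT JOIN staff c ON c.dept_id = p.id AND c.salary > 170007

Result:
name        | salary
------------+-------
Marketing   | NULL  
Finance     | NULL  
Sales       | NULL  
Engineering | NULL  
HR          | NULL  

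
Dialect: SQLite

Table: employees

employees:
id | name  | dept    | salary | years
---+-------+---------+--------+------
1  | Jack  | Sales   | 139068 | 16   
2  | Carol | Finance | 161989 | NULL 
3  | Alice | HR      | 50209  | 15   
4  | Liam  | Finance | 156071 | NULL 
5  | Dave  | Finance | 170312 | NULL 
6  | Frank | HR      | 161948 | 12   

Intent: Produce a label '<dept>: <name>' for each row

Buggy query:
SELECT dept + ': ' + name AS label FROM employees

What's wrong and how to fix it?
Bug: SQLite uses || for string concatenation; + coerces text to numbers (yielding 0)

Fix: Replace + with || to concatenate text

Corrected query:
SELECT dept || ': ' || name AS label FROM employees

Result:
label         
--------------
Sales: Jack   
Finance: Carol
HR: Alice     
Finance: Liam 
Finance: Dave 
HR: Frank     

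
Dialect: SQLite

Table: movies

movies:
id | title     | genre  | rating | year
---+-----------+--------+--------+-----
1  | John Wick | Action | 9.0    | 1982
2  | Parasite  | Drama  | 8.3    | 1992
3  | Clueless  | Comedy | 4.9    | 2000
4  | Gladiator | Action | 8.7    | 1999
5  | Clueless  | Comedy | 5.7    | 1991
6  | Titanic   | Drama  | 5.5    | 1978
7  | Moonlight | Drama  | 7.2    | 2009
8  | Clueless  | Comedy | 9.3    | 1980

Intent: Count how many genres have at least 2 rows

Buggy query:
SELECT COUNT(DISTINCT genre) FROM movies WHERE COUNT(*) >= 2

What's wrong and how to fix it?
Bug: WHERE filters individual rows, not groups, so a group-level COUNT is invalid there

Fix: Group first with HAVING COUNT(*) >= 2, then COUNT the resulting groups

Corrected query:
SELECT COUNT(*) FROM (SELECT genre FROM movies GROUP BY genre HAVING COUNT(*) >= 2)

Result:
COUNT(*)
--------
3       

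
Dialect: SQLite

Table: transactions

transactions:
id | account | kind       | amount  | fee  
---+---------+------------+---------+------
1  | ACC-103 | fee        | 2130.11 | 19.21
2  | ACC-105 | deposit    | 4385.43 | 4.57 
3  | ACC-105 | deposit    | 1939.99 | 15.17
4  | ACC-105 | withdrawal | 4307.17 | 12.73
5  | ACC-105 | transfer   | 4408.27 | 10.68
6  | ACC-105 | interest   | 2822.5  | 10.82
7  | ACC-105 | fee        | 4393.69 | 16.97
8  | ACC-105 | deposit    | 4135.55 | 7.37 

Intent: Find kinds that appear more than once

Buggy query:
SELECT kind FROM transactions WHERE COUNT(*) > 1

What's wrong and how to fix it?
Bug: COUNT(*) is an aggregate and cannot be used in WHERE

Fix: Group first, then use HAVING for the count condition

Corrected query:
SELECT kind FROM transactions GROUP BY kind HAVING COUNT(*) > 1

Result:
kind   
-------
deposit
fee    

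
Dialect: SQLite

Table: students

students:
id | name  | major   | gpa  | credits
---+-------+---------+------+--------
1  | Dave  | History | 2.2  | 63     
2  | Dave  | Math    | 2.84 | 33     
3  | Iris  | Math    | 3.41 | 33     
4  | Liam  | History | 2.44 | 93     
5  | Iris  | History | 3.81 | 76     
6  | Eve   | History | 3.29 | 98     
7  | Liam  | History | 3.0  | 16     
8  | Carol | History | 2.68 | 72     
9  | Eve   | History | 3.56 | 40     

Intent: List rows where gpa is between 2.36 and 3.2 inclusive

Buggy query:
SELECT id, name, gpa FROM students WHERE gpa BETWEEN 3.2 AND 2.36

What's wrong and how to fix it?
Bug: BETWEEN expects the lower bound first; with 3.2 AND 2.36 the range is empty

Fix: Swap the bounds so the smaller value comes first

Corrected query:
SELECT id, name, gpa FROM students WHERE gpa BETWEEN 2.36 AND 3.2

Result:
id | name  | gpa 
---+-------+-----
2  | Dave  | 2.84
4  | Liam  | 2.44
7  | Liam  | 3   
8  | Carol | 2.68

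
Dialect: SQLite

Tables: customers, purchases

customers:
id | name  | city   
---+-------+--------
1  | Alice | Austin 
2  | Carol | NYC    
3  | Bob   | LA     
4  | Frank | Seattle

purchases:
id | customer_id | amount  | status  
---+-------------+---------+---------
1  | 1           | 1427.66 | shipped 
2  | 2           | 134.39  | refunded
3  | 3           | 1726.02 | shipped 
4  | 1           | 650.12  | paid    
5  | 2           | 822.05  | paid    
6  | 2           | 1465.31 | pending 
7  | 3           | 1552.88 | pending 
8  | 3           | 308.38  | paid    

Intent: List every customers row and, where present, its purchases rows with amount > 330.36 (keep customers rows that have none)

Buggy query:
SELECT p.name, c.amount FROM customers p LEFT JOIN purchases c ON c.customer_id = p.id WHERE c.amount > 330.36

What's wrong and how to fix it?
Bug: Filtering c.amount in WHERE discards the NULL rows produced by LEFT JOIN, turning it into an inner join

Fix: Put 'c.amount > 330.36' in the JOIN's ON clause instead of WHERE

Corrected query:
SELECT p.name, c.amount FROM customers p LEFT JOIN purchases c ON c.customer_id = p.id AND c.amount > 330.36

Result:
name  | amount 
------+--------
Alice | 650.12 
Alice | 1427.66
Carol | 822.05 
Carol | 1465.31
Bob   | 1552.88
Bob   | 1726.02
Frank | NULL   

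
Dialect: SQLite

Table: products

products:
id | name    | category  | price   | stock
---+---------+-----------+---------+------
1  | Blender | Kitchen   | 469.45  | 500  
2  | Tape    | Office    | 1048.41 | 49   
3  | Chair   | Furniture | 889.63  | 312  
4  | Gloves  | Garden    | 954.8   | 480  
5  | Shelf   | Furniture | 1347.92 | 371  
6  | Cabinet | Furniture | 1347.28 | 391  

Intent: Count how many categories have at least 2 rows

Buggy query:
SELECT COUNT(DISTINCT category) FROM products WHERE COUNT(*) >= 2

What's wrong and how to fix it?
Bug: WHERE filters individual rows, not groups, so a group-level COUNT is invalid there

Fix: Group first with HAVING COUNT(*) >= 2, then COUNT the resulting groups

Corrected query:
SELECT COUNT(*) FROM (SELECT category FROM products GROUP BY category HAVING COUNT(*) >= 2)

Result:
COUNT(*)
--------
1       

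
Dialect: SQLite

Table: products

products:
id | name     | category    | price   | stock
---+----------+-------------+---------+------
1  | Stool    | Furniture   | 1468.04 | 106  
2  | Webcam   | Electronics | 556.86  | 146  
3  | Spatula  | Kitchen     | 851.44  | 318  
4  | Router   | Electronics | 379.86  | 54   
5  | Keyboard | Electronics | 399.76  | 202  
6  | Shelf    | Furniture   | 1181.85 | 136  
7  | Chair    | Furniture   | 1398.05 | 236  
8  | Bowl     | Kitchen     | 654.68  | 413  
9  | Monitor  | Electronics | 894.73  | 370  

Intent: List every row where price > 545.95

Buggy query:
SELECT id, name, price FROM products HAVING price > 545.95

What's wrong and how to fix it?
Bug: HAVING filters the output of aggregation, but this query has no GROUP BY and no aggregate functions, so SQLite rejects it (HAVING clause on a non-aggregate query); the condition here is per row

Fix: Use WHERE for row-level filtering

Corrected query:
SELECT id, name, price FROM products WHERE price > 545.95

Result:
id | name    | price  
---+---------+--------
1  | Stool   | 1468.04
2  | Webcam  | 556.86 
3  | Spatula | 851.44 
6  | Shelf   | 1181.85
7  | Chair   | 1398.05
8  | Bowl    | 654.68 
9  | Monitor | 894.73 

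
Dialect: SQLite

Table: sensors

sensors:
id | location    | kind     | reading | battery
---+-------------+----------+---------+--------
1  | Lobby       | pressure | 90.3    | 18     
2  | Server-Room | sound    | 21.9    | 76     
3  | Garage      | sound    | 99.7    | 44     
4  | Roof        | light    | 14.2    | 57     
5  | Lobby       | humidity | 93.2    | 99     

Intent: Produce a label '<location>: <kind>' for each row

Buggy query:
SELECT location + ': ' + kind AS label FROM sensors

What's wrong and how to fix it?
Bug: '+' is numeric addition; on text columns SQLite converts them to 0 instead of concatenating

Fix: Replace + with || to concatenate text

Corrected query:
SELECT location || ': ' || kind AS label FROM sensors

Result:
label             
------------------
Lobby: pressure   
Server-Room: sound
Garage: sound     
Roof: light       
Lobby: humidity   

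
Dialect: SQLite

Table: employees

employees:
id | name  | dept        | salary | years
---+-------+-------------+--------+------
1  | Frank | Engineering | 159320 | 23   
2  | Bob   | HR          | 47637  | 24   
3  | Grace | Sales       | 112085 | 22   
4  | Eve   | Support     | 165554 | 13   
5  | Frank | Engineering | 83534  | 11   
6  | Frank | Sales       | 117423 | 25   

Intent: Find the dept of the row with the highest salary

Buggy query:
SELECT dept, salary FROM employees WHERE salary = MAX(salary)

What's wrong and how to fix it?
Bug: WHERE is evaluated per row; an aggregate over the whole table isn't defined there

Fix: Wrap MAX in a scalar subquery so WHERE compares against a single value

Corrected query:
SELECT dept, salary FROM employees WHERE salary = (SELECT MAX(salary) FROM employees)

Result:
dept    | salary
--------+-------
Support | 165554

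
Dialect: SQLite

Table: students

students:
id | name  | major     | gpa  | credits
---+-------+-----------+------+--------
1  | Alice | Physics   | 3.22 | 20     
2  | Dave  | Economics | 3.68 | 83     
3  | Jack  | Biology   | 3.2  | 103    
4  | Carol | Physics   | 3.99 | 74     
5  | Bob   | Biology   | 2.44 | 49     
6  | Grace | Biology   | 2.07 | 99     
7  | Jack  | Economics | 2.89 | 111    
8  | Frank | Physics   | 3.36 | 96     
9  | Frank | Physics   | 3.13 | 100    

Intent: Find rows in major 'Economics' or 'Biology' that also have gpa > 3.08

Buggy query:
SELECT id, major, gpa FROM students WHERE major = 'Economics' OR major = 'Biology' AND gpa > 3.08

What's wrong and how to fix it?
Bug: Without parentheses, AND is evaluated before OR, so the gpa filter only applies to the 'Biology' branch

Fix: Add parentheses around the OR so the AND applies to both alternatives

Corrected query:
SELECT id, major, gpa FROM students WHERE (major = 'Economics' OR major = 'Biology') AND gpa > 3.08

Result:
id | major     | gpa 
---+-----------+-----
2  | Economics | 3.68
3  | Biology   | 3.2 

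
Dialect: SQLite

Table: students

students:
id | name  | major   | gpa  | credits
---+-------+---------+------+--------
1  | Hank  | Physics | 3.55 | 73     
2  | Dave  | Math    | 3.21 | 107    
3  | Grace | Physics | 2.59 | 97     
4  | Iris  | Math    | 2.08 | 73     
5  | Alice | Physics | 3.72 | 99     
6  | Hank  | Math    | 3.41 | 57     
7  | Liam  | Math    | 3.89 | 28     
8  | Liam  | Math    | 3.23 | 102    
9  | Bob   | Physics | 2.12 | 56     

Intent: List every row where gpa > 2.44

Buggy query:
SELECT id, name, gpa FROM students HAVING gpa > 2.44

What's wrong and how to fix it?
Bug: HAVING filters the output of aggregation, but this query has no GROUP BY and no aggregate functions, so SQLite rejects it (HAVING clause on a non-aggregate query); the condition here is per row

Fix: Replace HAVING with WHERE since the condition applies to individual rows

Corrected query:
SELECT id, name, gpa FROM students WHERE gpa > 2.44

Result:
id | name  | gpa 
---+-------+-----
1  | Hank  | 3.55
2  | Dave  | 3.21
3  | Grace | 2.59
5  | Alice | 3.72
6  | Hank  | 3.41
7  | Liam  | 3.89
8  | Liam  | 3.23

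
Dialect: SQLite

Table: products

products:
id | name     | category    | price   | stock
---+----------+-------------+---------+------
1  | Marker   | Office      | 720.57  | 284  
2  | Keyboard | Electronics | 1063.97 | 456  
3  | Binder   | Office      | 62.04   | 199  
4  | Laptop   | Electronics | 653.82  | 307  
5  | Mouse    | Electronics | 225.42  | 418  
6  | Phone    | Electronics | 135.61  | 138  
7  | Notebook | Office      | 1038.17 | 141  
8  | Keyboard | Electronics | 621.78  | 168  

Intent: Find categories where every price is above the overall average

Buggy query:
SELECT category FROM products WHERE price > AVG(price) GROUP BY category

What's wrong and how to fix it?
Bug: AVG() is an aggregate; it can't sit directly in WHERE

Fix: Compute the overall average in a scalar subquery and compare each group's MIN against it in HAVING

Corrected query:
SELECT category FROM products GROUP BY category HAVING MIN(price) > (SELECT AVG(price) FROM products)

Result:
(no rows)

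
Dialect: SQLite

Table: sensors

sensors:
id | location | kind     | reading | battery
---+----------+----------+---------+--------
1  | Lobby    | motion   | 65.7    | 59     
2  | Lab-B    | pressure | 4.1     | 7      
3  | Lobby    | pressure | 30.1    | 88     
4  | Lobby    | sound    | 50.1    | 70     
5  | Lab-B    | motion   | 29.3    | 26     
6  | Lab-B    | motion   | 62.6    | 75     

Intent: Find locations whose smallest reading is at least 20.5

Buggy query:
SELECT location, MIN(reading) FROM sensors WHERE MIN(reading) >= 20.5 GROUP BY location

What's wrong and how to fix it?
Bug: Aggregates like MIN are computed per group after WHERE runs

Fix: Replace WHERE with HAVING after the GROUP BY

Corrected query:
SELECT location, MIN(reading) FROM sensors GROUP BY location HAVING MIN(reading) >= 20.5

Result:
location | MIN(reading)
---------+-------------
Lobby    | 30.1        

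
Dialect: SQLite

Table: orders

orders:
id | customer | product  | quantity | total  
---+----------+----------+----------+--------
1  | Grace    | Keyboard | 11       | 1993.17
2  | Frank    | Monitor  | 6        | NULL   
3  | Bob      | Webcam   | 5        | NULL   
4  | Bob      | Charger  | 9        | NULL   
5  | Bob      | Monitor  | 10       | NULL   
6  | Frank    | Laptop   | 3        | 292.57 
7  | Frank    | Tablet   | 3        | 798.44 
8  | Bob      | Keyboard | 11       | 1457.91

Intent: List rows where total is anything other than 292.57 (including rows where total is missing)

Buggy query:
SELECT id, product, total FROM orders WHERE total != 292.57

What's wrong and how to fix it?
Bug: Inequality against NULL is unknown, not true; rows with NULL are dropped

Fix: Handle NULL separately with IS NULL alongside the inequality

Corrected query:
SELECT id, product, total FROM orders WHERE total != 292.57 OR total IS NULL

Result:
id | product  | total  
---+----------+--------
1  | Keyboard | 1993.17
2  | Monitor  | NULL   
3  | Webcam   | NULL   
4  | Charger  | NULL   
5  | Monitor  | NULL   
7  | Tablet   | 798.44 
8  | Keyboard | 1457.91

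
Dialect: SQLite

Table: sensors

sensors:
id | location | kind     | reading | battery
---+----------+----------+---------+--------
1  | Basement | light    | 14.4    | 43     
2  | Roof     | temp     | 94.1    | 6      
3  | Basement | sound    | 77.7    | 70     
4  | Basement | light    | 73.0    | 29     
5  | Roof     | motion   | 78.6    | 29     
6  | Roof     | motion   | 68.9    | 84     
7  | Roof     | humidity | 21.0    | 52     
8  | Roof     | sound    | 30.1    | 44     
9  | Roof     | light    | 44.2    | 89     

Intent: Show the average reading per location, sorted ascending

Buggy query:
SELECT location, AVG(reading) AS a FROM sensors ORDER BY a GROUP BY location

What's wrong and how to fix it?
Bug: GROUP BY must precede ORDER BY

Fix: Move ORDER BY to the end, after GROUP BY

Corrected query:
SELECT location, AVG(reading) AS a FROM sensors GROUP BY location ORDER BY a

Result:
location | a        
---------+----------
Basement | 55.033333
Roof     | 56.15    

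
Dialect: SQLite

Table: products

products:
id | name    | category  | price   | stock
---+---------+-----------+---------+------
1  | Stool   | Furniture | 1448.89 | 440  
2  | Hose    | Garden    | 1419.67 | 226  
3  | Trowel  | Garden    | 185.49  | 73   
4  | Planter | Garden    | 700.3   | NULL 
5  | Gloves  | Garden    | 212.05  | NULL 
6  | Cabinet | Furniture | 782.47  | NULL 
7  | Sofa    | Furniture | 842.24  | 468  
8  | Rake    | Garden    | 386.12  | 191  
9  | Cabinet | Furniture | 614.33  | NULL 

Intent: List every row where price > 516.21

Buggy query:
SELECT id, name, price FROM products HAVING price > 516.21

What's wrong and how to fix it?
Bug: HAVING filters the output of aggregation, but this query has no GROUP BY and no aggregate functions, so SQLite rejects it (HAVING clause on a non-aggregate query); the condition here is per row

Fix: Use WHERE for row-level filtering

Corrected query:
SELECT id, name, price FROM products WHERE price > 516.21

Result:
id | name    | price  
---+---------+--------
1  | Stool   | 1448.89
2  | Hose    | 1419.67
4  | Planter | 700.3  
6  | Cabinet | 782.47 
7  | Sofa    | 842.24 
9  | Cabinet | 614.33 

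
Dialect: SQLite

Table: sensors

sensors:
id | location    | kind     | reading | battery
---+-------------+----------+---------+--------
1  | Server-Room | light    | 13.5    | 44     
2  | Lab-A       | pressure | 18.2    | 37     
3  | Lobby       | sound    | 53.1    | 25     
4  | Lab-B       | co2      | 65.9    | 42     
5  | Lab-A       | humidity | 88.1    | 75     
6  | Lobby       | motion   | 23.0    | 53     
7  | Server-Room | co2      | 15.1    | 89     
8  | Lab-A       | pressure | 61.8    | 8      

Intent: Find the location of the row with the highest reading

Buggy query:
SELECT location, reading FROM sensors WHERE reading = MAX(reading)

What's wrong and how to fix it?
Bug: WHERE is evaluated per row; an aggregate over the whole table isn't defined there

Fix: Use a subquery: WHERE reading = (SELECT MAX(reading) FROM sensors)

Corrected query:
SELECT location, reading FROM sensors WHERE reading = (SELECT MAX(reading) FROM sensors)

Result:
location | reading
---------+--------
Lab-A    | 88.1   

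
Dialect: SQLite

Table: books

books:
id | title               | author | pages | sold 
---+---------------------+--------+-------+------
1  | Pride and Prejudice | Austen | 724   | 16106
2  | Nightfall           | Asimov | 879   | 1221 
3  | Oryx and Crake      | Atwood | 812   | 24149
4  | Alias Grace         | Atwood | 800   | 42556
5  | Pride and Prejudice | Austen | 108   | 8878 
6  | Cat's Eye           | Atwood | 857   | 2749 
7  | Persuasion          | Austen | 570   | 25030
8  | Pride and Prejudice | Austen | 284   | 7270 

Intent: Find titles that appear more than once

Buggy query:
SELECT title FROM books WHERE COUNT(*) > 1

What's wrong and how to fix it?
Bug: COUNT(*) is an aggregate and cannot be used in WHERE

Fix: GROUP BY title, then filter groups with HAVING COUNT(*) > 1

Corrected query:
SELECT title FROM books GROUP BY title HAVING COUNT(*) > 1

Result:
title              
-------------------
Pride and Prejudice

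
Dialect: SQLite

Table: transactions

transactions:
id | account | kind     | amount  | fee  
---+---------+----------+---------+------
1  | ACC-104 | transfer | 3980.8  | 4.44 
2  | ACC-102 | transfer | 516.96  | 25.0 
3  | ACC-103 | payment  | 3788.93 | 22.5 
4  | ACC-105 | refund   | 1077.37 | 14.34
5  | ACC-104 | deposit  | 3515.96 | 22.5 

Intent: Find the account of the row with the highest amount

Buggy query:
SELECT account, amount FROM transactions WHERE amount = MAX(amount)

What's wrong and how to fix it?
Bug: WHERE is evaluated per row; an aggregate over the whole table isn't defined there

Fix: Use a subquery: WHERE amount = (SELECT MAX(amount) FROM transactions)

Corrected query:
SELECT account, amount FROM transactions WHERE amount = (SELECT MAX(amount) FROM transactions)

Result:
account | amount
--------+-------
ACC-104 | 3980.8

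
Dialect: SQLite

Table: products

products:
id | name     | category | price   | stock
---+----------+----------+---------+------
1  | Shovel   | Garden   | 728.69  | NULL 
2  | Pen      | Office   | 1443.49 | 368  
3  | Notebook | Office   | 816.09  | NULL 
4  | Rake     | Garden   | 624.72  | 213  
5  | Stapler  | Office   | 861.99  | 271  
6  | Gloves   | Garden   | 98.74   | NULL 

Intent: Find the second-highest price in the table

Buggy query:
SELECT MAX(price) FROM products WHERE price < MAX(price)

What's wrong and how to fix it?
Bug: MAX(price) on the right of the comparison is an aggregate-in-WHERE error

Fix: Compute the overall MAX in a subquery, then take MAX of rows below it

Corrected query:
SELECT MAX(price) FROM products WHERE price < (SELECT MAX(price) FROM products)

Result:
MAX(price)
----------
861.99    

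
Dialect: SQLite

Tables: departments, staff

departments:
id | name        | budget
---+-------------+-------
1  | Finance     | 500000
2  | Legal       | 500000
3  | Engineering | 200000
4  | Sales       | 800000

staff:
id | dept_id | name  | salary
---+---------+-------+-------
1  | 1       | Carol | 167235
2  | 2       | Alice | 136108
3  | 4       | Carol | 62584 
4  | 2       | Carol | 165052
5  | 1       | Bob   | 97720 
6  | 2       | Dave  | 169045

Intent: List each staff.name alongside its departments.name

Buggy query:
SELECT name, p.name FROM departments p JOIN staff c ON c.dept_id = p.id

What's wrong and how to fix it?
Bug: Both tables have a 'name' column; the unqualified reference is ambiguous

Fix: Prefix ambiguous columns with the table alias

Corrected query:
SELECT c.name, p.name FROM departments p JOIN staff c ON c.dept_id = p.id

Result:
name  | name   
------+--------
Carol | Finance
Alice | Legal  
Carol | Sales  
Carol | Legal  
Bob   | Finance
Dave  | Legal  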